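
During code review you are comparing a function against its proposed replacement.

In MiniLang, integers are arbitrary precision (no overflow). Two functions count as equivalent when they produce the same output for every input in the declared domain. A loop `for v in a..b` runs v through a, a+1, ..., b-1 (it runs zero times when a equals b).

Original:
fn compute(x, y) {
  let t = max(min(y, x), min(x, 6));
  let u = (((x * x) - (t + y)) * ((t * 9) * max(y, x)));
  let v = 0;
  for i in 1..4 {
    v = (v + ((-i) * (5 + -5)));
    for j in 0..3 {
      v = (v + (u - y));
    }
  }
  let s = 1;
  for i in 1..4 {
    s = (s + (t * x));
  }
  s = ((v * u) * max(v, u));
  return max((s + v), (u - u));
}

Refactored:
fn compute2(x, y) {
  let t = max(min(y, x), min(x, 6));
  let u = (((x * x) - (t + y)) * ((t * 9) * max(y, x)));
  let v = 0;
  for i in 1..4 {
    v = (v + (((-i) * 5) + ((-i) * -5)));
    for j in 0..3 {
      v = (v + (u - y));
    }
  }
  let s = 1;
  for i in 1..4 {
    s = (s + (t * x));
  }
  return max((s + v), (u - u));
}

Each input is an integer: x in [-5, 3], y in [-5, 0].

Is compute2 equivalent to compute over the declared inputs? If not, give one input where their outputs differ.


x=-5, y=-5 yields 39608465470920 from compute but 70996 from compute2.
verdict: not equivalent; witness: x=-5, y=-5


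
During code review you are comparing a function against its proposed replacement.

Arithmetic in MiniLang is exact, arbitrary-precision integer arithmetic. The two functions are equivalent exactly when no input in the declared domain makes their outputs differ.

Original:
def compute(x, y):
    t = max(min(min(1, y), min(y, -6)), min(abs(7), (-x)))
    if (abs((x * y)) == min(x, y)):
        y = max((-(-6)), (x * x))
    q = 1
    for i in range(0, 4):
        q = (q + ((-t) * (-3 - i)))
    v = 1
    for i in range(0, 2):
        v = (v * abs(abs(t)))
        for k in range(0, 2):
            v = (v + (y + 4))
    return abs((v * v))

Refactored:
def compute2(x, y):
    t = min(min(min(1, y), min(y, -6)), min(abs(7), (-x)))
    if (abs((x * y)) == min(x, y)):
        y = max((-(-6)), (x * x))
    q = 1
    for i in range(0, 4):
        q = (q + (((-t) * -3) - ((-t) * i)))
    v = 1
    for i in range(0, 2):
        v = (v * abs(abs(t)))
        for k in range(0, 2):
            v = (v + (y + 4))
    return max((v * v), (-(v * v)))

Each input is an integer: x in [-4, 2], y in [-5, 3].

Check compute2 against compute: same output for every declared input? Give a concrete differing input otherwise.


There is a counterexample at x=-4, y=-5: 36 on one side, 484 on the other.
compute: t becomes 4; next (abs((x * y)) == min(x, y)) evaluates to false; next q becomes 1; next at i=0:; next q becomes 13; next at i=1:; next q becomes 29; next at i=2:; next q becomes 49; next at i=3:; next q becomes 73; next v becomes 1; next at i=0:; next v becomes 4; next at k=0:; next v becomes 3; next at k=1:; next v becomes 2; next at i=1:; next v becomes 8; next at k=0:; next v becomes 7; next at k=1:; next v becomes 6; next final value 36
compute2: t becomes -6; next (abs((x * y)) == min(x, y)) evaluates to false; next q becomes 1; next at i=0:; next q becomes -17; next at i=1:; next q becomes -41; next at i=2:; next q becomes -71; next at i=3:; next q becomes -107; next v becomes 1; next at i=0:; next v becomes 6; next at k=0:; next v becomes 5; next at k=1:; next v becomes 4; next at i=1:; next v becomes 24; next at k=0:; next v becomes 23; next at k=1:; next v becomes 22; next final value 484
verdict: not equivalent; witness: x=-4, y=-5


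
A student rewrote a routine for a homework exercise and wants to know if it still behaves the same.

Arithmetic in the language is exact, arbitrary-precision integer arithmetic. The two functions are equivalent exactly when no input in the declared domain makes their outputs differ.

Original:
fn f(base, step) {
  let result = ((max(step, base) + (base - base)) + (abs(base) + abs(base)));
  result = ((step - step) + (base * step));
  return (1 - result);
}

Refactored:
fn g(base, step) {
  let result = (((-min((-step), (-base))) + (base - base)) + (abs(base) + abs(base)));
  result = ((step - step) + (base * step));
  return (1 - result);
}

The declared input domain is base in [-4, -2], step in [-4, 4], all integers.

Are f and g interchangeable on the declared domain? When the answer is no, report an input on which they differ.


Behavior is preserved: although min/max/abs usage differs, the outputs never diverge.
Tracing base=-4, step=-2: f: result becomes 6; next result becomes 8; next final value -7 | g: result becomes 6; next result becomes 8; next final value -7 — matching result -7.
Sweeping the whole domain (27 inputs) finds no disagreement.
verdict: equivalent


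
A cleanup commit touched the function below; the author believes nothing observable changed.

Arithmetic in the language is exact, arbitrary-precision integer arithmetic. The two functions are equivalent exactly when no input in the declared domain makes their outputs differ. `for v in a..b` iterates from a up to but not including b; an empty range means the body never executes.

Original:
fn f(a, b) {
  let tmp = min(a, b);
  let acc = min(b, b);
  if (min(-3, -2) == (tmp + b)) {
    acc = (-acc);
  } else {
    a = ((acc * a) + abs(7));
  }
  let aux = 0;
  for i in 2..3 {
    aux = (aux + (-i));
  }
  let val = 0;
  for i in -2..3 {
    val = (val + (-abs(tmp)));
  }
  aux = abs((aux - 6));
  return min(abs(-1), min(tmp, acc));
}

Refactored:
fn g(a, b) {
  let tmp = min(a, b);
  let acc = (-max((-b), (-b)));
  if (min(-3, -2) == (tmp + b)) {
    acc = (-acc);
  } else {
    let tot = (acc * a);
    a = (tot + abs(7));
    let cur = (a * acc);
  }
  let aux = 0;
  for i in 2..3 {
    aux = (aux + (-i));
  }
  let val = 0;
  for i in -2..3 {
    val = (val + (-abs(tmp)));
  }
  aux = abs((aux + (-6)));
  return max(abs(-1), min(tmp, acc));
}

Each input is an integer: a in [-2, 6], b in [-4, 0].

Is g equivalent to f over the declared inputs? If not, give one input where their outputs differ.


Not equivalent: a=-2, b=-4 separates them (-4 vs 1).
f: tmp=-4, then acc=-4, then (min(-3, -2) == (tmp + b)) is false, then a=15, then aux=0, then (i=2), then aux=-2, then val=0, then (i=-2), then val=-4, then (i=-1), then val=-8, then (i=0), then val=-12, then (i=1), then val=-16, then (i=2), then val=-20, then aux=8, then returns -4
g: tmp=-4, then acc=-4, then (min(-3, -2) == (tmp + b)) is false, then tot=8, then a=15, then cur=-60, then aux=0, then (i=2), then aux=-2, then val=0, then (i=-2), then val=-4, then (i=-1), then val=-8, then (i=0), then val=-12, then (i=1), then val=-16, then (i=2), then val=-20, then aux=8, then returns 1
verdict: not equivalent; witness: a=-2, b=-4


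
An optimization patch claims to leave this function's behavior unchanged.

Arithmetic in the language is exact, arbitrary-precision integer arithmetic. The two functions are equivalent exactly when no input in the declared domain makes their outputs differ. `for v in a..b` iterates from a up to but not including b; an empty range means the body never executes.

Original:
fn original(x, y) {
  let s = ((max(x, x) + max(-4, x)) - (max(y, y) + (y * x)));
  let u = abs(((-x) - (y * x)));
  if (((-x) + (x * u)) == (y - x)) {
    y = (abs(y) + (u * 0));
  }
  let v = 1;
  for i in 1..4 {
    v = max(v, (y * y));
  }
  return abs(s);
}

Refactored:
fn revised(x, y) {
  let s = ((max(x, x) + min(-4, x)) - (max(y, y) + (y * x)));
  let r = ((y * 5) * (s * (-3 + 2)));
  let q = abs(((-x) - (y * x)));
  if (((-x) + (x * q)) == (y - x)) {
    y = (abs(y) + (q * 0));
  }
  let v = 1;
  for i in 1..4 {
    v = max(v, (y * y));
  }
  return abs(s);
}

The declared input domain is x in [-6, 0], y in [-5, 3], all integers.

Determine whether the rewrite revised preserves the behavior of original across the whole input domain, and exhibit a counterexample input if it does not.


Input x=-6, y=-5: 35 from original versus 37 from revised.
verdict: not equivalent; witness: x=-6, y=-5


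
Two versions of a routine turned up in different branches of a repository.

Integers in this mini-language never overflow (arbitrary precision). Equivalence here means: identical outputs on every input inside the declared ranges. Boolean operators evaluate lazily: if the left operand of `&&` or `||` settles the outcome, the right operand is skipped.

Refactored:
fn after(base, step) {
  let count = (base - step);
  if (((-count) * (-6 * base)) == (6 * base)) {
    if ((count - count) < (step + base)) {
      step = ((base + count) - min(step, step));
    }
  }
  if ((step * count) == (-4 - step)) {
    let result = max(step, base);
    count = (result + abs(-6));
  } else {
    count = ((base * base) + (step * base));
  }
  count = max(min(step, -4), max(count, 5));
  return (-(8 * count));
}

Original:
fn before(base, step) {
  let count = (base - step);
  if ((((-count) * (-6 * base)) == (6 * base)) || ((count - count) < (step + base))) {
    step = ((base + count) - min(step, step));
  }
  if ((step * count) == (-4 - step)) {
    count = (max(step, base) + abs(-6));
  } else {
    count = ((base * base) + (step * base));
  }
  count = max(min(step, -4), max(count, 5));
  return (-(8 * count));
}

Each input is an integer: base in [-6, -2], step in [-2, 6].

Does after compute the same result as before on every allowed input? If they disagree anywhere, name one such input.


Input base=-5, step=6: -1080 from before versus -40 from after.
verdict: not equivalent; witness: base=-5, step=6


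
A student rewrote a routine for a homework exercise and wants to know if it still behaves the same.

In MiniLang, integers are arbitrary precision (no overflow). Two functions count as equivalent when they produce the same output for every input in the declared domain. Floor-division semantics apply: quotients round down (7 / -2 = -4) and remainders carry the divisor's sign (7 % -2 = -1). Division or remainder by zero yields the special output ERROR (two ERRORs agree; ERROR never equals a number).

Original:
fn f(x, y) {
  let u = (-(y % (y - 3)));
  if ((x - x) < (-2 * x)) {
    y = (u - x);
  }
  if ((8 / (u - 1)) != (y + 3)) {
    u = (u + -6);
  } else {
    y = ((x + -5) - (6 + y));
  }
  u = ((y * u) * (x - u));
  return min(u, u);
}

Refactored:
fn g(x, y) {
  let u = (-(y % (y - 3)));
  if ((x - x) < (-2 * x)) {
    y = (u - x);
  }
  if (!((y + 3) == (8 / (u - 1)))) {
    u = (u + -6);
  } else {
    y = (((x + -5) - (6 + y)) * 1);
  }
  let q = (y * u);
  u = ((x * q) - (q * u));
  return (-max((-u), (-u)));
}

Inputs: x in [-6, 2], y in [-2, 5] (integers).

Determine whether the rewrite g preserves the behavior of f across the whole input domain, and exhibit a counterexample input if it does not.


Equivalent — the differences include constant usage differs; also comparison usage differs; also arithmetic usage differs; also min/max/abs usage differs; also local variable names differ; also boolean connective usage differs; also statement counts differ, yet no declared input distinguishes the two.
Tracing x=1, y=-1: f: u = 1; ((x - x) < (-2 * x)) -> false; division by zero -> ERROR | g: u = 1; ((x - x) < (-2 * x)) -> false; division by zero -> ERROR — matching result ERROR.
Sweeping the whole domain (72 inputs) finds no disagreement.
verdict: equivalent


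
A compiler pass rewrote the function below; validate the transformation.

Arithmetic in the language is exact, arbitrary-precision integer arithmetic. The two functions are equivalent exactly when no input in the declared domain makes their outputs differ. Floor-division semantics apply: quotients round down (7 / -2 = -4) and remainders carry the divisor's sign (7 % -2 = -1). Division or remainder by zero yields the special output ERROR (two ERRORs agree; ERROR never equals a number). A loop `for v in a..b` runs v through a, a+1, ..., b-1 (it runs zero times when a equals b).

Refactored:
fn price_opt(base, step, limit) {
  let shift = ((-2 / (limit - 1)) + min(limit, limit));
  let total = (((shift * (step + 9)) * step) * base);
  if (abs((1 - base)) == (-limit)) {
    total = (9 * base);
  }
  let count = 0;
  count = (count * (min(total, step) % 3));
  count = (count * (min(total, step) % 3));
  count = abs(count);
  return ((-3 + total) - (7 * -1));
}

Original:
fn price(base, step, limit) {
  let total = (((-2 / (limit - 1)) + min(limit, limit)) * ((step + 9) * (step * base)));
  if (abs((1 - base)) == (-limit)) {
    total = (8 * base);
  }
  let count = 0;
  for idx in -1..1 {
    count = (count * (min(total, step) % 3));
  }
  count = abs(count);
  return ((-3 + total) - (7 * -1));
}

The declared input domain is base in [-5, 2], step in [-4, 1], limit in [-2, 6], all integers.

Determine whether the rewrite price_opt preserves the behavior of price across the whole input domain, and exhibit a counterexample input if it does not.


Take base=-1, step=-4, limit=-2.
price: total becomes -40; next (abs((1 - base)) == (-limit)) evaluates to true; next total becomes -8; next count becomes 0; next at idx=-1:; next count becomes 0; next at idx=0:; next count becomes 0; next count becomes 0; next final value -4
price_opt: shift becomes -2; next total becomes -40; next (abs((1 - base)) == (-limit)) evaluates to true; next total becomes -9; next count becomes 0; next count becomes 0; next count becomes 0; next count becomes 0; next final value -5
-4 and -5 differ, so these are not the same function on this domain.
verdict: not equivalent; witness: base=-1, step=-4, limit=-2


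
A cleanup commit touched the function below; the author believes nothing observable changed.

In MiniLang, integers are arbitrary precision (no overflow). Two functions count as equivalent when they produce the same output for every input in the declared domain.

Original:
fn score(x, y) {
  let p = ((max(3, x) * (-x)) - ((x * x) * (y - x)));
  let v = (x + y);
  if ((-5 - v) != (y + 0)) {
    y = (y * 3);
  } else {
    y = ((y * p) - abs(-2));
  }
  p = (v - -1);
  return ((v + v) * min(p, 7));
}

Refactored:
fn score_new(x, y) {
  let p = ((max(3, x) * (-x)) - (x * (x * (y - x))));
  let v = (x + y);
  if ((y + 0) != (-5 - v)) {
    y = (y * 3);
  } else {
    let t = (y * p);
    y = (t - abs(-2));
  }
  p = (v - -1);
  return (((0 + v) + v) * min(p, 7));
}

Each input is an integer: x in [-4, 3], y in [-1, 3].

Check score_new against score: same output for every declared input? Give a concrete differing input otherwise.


Side by side, the visible changes include: local variable names differ; and statement counts differ; and arithmetic usage differs; and constant usage differs.
Tracing x=-4, y=0: score: p becomes -52; next v becomes -4; next ((-5 - v) != (y + 0)) evaluates to true; next y becomes 0; next p becomes -3; next final value 24 | score_new: p becomes -52; next v becomes -4; next ((y + 0) != (-5 - v)) evaluates to true; next y becomes 0; next p becomes -3; next final value 24 — matching result 24.
An exhaustive pass over the 40 declared inputs shows identical outputs.
verdict: equivalent


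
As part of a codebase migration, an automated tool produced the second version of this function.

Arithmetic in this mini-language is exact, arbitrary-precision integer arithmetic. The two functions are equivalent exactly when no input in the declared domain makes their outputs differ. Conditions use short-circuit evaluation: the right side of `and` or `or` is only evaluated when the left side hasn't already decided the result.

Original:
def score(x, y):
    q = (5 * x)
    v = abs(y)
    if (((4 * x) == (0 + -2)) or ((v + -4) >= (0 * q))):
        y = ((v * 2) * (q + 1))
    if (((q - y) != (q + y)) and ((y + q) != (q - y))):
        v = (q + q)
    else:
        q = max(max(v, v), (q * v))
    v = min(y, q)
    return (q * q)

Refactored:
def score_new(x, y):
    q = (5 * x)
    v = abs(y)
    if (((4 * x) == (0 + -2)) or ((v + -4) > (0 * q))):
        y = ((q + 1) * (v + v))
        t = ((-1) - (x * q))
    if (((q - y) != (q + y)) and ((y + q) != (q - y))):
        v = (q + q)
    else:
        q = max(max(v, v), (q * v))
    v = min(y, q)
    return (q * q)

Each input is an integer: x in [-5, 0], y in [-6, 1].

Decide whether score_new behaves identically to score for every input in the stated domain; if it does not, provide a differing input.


The one real change (`((v + -4) >= (0 * q))` became `((v + -4) > (0 * q))`) has no effect anywhere in the declared ranges.
As a probe, take x=-1, y=-6: score runs q = -5; v = 6; (((4 * x) == (0 + -2)) or ((v + -4) >= (0 * q))) -> true; y = -48; (((q - y) != (q + y)) and ((y + q) != (q - y))) -> true; v = -10; v = -48; return 25; score_new runs q = -5; v = 6; (((4 * x) == (0 + -2)) or ((v + -4) > (0 * q))) -> true; y = -48; t = -6; (((q - y) != (q + y)) and ((y + q) != (q - y))) -> true; v = -10; v = -48; return 25; both end at 25.
Every one of the 48 inputs gives matching results.
verdict: equivalent


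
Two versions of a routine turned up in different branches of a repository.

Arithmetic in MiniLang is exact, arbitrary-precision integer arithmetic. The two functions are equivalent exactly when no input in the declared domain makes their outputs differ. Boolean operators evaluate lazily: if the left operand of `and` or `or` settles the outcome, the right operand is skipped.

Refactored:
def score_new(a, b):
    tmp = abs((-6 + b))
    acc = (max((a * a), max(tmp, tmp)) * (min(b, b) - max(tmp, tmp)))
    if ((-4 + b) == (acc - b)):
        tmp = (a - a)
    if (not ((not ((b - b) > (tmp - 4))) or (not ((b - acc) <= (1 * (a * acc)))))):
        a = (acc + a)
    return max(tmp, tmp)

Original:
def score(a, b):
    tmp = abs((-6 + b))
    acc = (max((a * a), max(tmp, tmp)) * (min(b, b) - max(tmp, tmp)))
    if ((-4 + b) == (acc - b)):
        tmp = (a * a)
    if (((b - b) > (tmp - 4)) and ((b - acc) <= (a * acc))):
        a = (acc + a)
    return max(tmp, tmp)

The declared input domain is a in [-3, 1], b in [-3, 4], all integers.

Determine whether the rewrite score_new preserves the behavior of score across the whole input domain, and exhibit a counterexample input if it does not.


These are not equivalent — on a=-1, b=4 the outputs split (1 vs 0).
score: tmp := 2 | acc := 4 | ((-4 + b) == (acc - b)): true | tmp := 1 | (((b - b) > (tmp - 4)) and ((b - acc) <= (a * acc))): false | result 1
score_new: tmp := 2 | acc := 4 | ((-4 + b) == (acc - b)): true | tmp := 0 | (not ((not ((b - b) > (tmp - 4))) or (not ((b - acc) <= (1 * (a * acc)))))): false | result 0
verdict: not equivalent; witness: a=-1, b=4


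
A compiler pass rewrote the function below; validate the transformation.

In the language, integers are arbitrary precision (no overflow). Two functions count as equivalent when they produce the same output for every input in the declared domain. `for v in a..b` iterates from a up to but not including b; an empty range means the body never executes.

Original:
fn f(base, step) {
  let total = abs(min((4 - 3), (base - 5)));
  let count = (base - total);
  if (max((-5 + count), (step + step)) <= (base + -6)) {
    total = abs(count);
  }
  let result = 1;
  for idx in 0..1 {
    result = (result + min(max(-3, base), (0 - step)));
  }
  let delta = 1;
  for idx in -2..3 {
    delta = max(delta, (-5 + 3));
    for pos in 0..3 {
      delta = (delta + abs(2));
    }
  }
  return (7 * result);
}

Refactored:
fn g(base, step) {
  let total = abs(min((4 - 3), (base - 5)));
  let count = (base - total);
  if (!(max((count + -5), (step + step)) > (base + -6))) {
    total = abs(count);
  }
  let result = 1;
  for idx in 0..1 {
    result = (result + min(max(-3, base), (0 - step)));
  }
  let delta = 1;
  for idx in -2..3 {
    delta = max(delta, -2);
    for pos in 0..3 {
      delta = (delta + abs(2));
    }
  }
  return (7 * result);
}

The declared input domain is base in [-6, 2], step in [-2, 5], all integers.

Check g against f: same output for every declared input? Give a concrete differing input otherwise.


Comparing the listings, the differences include: arithmetic usage differs; also comparison usage differs; also constant usage differs; also boolean connective usage differs.
As a probe, take base=2, step=5: f runs total=3, then count=-1, then (max((-5 + count), (step + step)) <= (base + -6)) is false, then result=1, then (idx=0), then result=-4, then delta=1, then (idx=-2), then delta=1, then (pos=0), then delta=3, then (pos=1), then delta=5, then (pos=2), then delta=7, then (idx=-1), then delta=7, then (pos=0), then delta=9, then (pos=1), then delta=11, then (pos=2), then delta=13, then (idx=0), then delta=13, then (pos=0), then delta=15, then (pos=1), then delta=17, then (pos=2), then delta=19, then (idx=1), then delta=19, then (pos=0), then delta=21, then (pos=1), then delta=23, then (pos=2), then delta=25, then (idx=2), then delta=25, then (pos=0), then delta=27, then (pos=1), then delta=29, then (pos=2), then delta=31, then returns -28; g runs total=3, then count=-1, then (!(max((count + -5), (step + step)) > (base + -6))) is false, then result=1, then (idx=0), then result=-4, then delta=1, then (idx=-2), then delta=1, then (pos=0), then delta=3, then (pos=1), then delta=5, then (pos=2), then delta=7, then (idx=-1), then delta=7, then (pos=0), then delta=9, then (pos=1), then delta=11, then (pos=2), then delta=13, then (idx=0), then delta=13, then (pos=0), then delta=15, then (pos=1), then delta=17, then (pos=2), then delta=19, then (idx=1), then delta=19, then (pos=0), then delta=21, then (pos=1), then delta=23, then (pos=2), then delta=25, then (idx=2), then delta=25, then (pos=0), then delta=27, then (pos=1), then delta=29, then (pos=2), then delta=31, then returns -28; both end at -28.
Sweeping the whole domain (72 inputs) finds no disagreement.
verdict: equivalent


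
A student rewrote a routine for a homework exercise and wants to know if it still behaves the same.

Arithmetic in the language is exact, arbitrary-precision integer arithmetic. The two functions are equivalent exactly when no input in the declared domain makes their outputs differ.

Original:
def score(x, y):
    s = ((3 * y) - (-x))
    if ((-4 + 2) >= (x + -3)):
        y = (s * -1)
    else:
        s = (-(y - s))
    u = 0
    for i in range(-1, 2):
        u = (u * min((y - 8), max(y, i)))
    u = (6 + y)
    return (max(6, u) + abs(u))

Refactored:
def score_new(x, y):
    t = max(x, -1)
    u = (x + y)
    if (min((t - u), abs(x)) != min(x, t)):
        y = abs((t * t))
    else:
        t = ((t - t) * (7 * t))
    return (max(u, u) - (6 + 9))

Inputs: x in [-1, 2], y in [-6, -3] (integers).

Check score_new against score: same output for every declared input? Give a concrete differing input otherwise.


Evaluate both at x=-1, y=-6.
score: s becomes -19; next ((-4 + 2) >= (x + -3)) evaluates to true; next y becomes 19; next u becomes 0; next at i=-1:; next u becomes 0; next at i=0:; next u becomes 0; next at i=1:; next u becomes 0; next u becomes 25; next final value 50
score_new: t becomes -1; next u becomes -7; next (min((t - u), abs(x)) != min(x, t)) evaluates to true; next y becomes 1; next final value -22
50 and -22 differ, so these are not the same function on this domain.
verdict: not equivalent; witness: x=-1, y=-6


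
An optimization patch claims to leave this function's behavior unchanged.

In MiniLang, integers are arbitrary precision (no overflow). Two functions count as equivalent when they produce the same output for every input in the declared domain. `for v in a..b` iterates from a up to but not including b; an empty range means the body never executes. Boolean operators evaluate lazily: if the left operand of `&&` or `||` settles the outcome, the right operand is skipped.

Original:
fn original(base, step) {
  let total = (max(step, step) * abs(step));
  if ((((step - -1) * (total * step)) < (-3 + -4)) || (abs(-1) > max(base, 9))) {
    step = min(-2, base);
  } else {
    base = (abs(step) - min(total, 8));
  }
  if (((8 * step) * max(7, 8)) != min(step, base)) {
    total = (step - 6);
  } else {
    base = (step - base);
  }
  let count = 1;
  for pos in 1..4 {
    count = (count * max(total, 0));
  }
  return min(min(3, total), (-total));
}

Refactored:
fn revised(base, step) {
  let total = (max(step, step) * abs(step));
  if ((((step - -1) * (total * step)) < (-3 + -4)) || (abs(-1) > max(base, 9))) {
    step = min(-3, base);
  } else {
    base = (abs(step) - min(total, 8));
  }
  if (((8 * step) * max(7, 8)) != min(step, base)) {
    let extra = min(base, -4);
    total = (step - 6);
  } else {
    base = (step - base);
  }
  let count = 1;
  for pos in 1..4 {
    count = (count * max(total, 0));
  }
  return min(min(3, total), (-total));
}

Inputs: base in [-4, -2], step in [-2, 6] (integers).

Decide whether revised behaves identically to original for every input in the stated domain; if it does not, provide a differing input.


Run the pair on base=-2, step=-2.
original: total becomes -4; next ((((step - -1) * (total * step)) < (-3 + -4)) || (abs(-1) > max(base, 9))) evaluates to true; next step becomes -2; next (((8 * step) * max(7, 8)) != min(step, base)) evaluates to true; next total becomes -8; next count becomes 1; next at pos=1:; next count becomes 0; next at pos=2:; next count becomes 0; next at pos=3:; next count becomes 0; next final value -8
revised: total becomes -4; next ((((step - -1) * (total * step)) < (-3 + -4)) || (abs(-1) > max(base, 9))) evaluates to true; next step becomes -3; next (((8 * step) * max(7, 8)) != min(step, base)) evaluates to true; next extra becomes -4; next total becomes -9; next count becomes 1; next at pos=1:; next count becomes 0; next at pos=2:; next count becomes 0; next at pos=3:; next count becomes 0; next final value -9
-8 vs -9 — the two versions disagree here.
verdict: not equivalent; witness: base=-2, step=-2


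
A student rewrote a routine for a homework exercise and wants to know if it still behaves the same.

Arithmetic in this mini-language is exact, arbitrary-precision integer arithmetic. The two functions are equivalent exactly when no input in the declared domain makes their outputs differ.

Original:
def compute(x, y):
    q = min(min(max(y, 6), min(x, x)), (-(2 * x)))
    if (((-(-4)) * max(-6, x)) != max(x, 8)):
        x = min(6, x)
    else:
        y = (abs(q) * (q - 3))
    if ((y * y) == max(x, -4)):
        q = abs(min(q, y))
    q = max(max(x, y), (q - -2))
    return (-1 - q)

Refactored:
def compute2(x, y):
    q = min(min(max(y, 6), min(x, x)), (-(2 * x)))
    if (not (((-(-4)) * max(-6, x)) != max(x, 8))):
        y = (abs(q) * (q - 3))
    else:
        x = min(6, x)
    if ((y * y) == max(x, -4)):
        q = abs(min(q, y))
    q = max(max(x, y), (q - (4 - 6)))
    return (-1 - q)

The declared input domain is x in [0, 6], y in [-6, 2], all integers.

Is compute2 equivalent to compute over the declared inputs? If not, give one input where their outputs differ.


The two are interchangeable: constant usage differs; also arithmetic usage differs; also boolean connective usage differs, and every declared input agrees.
As a probe, take x=0, y=-6: compute runs q=0, then (((-(-4)) * max(-6, x)) != max(x, 8)) is true, then x=0, then ((y * y) == max(x, -4)) is false, then q=2, then returns -3; compute2 runs q=0, then (not (((-(-4)) * max(-6, x)) != max(x, 8))) is false, then x=0, then ((y * y) == max(x, -4)) is false, then q=2, then returns -3; both end at -3.
Checked all 63 inputs in the declared domain: the outputs agree on every one.
verdict: equivalent


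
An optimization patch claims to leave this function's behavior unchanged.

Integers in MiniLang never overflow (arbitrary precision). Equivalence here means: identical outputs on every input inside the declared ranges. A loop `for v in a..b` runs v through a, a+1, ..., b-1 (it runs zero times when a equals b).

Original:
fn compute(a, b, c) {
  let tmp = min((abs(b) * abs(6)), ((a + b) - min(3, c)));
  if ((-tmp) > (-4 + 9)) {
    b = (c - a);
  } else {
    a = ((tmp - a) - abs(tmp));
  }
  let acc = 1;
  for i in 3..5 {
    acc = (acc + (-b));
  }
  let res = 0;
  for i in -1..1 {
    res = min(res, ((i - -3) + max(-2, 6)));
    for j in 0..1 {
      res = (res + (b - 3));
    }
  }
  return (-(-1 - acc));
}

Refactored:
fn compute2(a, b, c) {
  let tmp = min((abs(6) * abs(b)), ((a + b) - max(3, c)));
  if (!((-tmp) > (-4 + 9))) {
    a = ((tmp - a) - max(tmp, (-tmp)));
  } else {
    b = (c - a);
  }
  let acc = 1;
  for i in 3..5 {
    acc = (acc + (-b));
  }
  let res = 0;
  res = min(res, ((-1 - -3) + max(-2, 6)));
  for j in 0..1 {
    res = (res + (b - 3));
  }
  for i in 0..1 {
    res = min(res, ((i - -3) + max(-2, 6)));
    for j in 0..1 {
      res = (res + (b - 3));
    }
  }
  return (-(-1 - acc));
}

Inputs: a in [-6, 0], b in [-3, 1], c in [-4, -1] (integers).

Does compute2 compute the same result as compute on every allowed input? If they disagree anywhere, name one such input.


These are not equivalent — on a=-6, b=-3, c=-4 the outputs split (8 vs -2).
compute: tmp becomes -5; next ((-tmp) > (-4 + 9)) evaluates to false; next a becomes -4; next acc becomes 1; next at i=3:; next acc becomes 4; next at i=4:; next acc becomes 7; next res becomes 0; next at i=-1:; next res becomes 0; next at j=0:; next res becomes -6; next at i=0:; next res becomes -6; next at j=0:; next res becomes -12; next final value 8
compute2: tmp becomes -12; next (!((-tmp) > (-4 + 9))) evaluates to false; next b becomes 2; next acc becomes 1; next at i=3:; next acc becomes -1; next at i=4:; next acc becomes -3; next res becomes 0; next res becomes 0; next at j=0:; next res becomes -1; next at i=0:; next res becomes -1; next at j=0:; next res becomes -2; next final value -2
verdict: not equivalent; witness: a=-6, b=-3, c=-4


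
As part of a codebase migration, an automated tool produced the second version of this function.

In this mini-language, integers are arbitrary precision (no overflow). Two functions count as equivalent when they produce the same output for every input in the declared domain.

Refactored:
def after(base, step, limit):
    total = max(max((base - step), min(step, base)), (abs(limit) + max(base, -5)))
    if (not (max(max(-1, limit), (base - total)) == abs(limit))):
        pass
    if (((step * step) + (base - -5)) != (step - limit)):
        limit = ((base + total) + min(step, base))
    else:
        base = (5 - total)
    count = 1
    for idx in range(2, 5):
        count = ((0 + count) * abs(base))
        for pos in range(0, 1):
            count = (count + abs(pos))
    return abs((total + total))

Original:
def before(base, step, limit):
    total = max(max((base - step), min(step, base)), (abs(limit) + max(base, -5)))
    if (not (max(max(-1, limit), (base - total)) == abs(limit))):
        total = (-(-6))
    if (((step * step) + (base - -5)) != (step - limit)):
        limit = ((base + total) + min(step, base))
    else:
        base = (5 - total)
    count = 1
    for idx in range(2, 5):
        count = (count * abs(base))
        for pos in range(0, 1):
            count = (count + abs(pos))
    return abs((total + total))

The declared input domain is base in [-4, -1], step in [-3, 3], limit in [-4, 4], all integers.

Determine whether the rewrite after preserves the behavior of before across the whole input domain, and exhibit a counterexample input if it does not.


At base=-4, step=-3, limit=-4: before gives 12, after gives 0.
verdict: not equivalent; witness: base=-4, step=-3, limit=-4


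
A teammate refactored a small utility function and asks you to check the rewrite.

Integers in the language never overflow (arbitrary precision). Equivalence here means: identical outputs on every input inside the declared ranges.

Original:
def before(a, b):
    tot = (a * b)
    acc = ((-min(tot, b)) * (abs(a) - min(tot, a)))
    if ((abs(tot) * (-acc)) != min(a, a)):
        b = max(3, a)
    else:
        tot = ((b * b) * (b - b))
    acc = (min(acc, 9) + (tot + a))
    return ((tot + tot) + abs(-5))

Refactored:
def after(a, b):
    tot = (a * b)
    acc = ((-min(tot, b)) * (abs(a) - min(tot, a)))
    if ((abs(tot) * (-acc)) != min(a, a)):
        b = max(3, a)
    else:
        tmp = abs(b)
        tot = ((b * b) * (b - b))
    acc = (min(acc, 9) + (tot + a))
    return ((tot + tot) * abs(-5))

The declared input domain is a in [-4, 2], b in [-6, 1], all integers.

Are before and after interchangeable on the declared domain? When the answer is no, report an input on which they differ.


Run the pair on a=-4, b=-6.
before: tot := 24 | acc := 48 | ((abs(tot) * (-acc)) != min(a, a)): true | b := 3 | acc := 29 | result 53
after: tot := 24 | acc := 48 | ((abs(tot) * (-acc)) != min(a, a)): true | b := 3 | acc := 29 | result 240
53 against 240: the behavior changed.
verdict: not equivalent; witness: a=-4, b=-6


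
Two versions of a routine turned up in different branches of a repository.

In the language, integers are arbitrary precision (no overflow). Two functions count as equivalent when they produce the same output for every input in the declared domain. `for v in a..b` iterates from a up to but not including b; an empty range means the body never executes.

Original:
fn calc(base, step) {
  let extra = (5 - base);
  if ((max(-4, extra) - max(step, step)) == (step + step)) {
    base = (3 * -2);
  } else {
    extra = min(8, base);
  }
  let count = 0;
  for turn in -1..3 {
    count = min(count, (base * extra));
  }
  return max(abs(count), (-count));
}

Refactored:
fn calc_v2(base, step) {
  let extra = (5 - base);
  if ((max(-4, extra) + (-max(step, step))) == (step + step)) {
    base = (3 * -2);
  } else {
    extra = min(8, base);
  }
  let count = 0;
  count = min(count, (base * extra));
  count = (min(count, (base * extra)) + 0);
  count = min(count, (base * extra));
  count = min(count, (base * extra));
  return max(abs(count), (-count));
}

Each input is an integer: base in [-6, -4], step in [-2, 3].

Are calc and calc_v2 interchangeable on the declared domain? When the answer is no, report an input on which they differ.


Reading the diff, among the changes: constant usage differs, statement counts differ, min/max/abs usage differs, loop structure differs, arithmetic usage differs, local variable names differ.
As a probe, take base=-5, step=0: calc runs extra = 10; ((max(-4, extra) - max(step, step)) == (step + step)) -> false; extra = -5; count = 0; [turn=-1]; count = 0; [turn=0]; count = 0; [turn=1]; count = 0; [turn=2]; count = 0; return 0; calc_v2 runs extra = 10; ((max(-4, extra) + (-max(step, step))) == (step + step)) -> false; extra = -5; count = 0; count = 0; count = 0; count = 0; count = 0; return 0; both end at 0.
Across all 18 domain points the two functions coincide.
verdict: equivalent


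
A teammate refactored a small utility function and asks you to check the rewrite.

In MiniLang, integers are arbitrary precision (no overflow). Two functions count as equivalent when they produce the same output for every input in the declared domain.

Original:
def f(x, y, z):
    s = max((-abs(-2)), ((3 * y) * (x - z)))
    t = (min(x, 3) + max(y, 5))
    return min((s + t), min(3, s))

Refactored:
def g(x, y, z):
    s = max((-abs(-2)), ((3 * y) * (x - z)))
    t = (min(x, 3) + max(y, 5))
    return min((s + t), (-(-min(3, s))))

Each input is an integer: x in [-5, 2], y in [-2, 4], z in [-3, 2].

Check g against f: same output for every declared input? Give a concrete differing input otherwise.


The two versions differ — the changes include same computation, different form.
Spot check at x=0, y=4, z=1 — f: s = -2; t = 5; return -2. g: s = -2; t = 5; return -2. Both give -2.
An exhaustive pass over the 336 declared inputs shows identical outputs.
verdict: equivalent


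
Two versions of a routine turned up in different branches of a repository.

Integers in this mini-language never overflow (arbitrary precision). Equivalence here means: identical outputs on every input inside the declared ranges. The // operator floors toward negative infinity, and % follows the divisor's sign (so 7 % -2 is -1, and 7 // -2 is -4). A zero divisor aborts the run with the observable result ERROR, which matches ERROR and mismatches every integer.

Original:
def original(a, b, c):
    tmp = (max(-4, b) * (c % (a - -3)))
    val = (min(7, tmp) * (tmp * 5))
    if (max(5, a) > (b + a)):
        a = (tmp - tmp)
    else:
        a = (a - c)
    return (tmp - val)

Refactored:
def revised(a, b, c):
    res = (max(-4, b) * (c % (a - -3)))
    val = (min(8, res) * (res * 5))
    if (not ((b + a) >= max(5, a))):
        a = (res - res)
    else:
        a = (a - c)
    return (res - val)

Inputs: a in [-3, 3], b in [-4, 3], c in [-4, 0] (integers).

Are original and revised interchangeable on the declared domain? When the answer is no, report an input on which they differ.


At a=1, b=3, c=-1: original gives -306, revised gives -351.
verdict: not equivalent; witness: a=1, b=3, c=-1


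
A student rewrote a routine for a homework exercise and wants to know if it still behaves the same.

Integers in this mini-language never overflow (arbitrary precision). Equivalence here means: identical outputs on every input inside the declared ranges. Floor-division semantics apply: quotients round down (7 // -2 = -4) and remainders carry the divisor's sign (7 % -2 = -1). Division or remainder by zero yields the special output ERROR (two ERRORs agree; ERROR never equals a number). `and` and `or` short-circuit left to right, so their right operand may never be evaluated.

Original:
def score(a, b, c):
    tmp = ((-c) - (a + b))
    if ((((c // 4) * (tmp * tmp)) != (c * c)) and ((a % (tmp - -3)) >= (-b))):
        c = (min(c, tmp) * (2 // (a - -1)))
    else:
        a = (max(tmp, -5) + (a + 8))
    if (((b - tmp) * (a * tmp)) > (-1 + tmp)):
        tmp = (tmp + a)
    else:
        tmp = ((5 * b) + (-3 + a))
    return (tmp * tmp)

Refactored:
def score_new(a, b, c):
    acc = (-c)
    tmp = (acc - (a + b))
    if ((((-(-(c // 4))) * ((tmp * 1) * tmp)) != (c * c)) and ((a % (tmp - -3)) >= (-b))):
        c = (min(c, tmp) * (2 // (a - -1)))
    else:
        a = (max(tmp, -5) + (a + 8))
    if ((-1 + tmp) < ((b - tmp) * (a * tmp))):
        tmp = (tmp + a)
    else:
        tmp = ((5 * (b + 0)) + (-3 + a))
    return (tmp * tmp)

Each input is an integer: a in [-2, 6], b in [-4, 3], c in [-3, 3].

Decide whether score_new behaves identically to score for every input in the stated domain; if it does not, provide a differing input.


Behavior is preserved: although comparison usage differs; also local variable names differ; also statement counts differ; also constant usage differs; also arithmetic usage differs, the outputs never diverge.
One worked example (a=5, b=2, c=-1) — score: tmp becomes -6; next ((((c // 4) * (tmp * tmp)) != (c * c)) and ((a % (tmp - -3)) >= (-b))) evaluates to true; next c becomes 0; next (((b - tmp) * (a * tmp)) > (-1 + tmp)) evaluates to false; next tmp becomes 12; next final value 144; score_new: acc becomes 1; next tmp becomes -6; next ((((-(-(c // 4))) * ((tmp * 1) * tmp)) != (c * c)) and ((a % (tmp - -3)) >= (-b))) evaluates to true; next c becomes 0; next ((-1 + tmp) < ((b - tmp) * (a * tmp))) evaluates to false; next tmp becomes 12; next final value 144; agreement on 144.
Across all 504 domain points the two functions coincide.
verdict: equivalent


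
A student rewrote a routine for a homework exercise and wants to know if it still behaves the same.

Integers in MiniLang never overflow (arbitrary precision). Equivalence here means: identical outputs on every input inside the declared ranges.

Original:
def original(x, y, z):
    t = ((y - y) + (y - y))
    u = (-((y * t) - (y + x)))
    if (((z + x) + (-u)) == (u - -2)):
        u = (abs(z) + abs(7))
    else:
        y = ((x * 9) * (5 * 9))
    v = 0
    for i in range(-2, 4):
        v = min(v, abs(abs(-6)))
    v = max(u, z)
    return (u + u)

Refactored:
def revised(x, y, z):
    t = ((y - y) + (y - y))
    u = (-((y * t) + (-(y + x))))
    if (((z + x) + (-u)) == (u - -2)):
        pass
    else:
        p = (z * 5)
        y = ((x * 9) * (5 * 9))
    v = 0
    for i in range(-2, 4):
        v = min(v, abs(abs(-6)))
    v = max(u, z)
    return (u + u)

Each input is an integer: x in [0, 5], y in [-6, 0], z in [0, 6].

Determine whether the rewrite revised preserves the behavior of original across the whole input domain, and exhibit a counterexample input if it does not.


These are not equivalent — on x=0, y=-1, z=0 the outputs split (14 vs -2).
original: t=0, then u=-1, then (((z + x) + (-u)) == (u - -2)) is true, then u=7, then v=0, then (i=-2), then v=0, then (i=-1), then v=0, then (i=0), then v=0, then (i=1), then v=0, then (i=2), then v=0, then (i=3), then v=0, then v=7, then returns 14
revised: t=0, then u=-1, then (((z + x) + (-u)) == (u - -2)) is true, then v=0, then (i=-2), then v=0, then (i=-1), then v=0, then (i=0), then v=0, then (i=1), then v=0, then (i=2), then v=0, then (i=3), then v=0, then v=0, then returns -2
verdict: not equivalent; witness: x=0, y=-1, z=0
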